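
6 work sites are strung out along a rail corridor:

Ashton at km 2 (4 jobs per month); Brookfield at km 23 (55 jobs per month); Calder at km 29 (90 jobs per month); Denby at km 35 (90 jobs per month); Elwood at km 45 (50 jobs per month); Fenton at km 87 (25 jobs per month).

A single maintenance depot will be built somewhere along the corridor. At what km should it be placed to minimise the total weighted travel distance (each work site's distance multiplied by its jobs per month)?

For a sum of weighted absolute distances on a line, the optimum is the weighted median (not the mean). Total weight W = 314; half-weight = 157.
Sort by position and accumulate weight:
  km 2 (Ashton, w=4) → cum 4
  km 23 (Brookfield, w=55) → cum 59
  km 29 (Calder, w=90) → cum 149
  km 35 (Denby, w=90) → cum 239  ≥ 157 → median here
  km 45 (Elwood, w=50) → cum 289
  km 87 (Fenton, w=25) → cum 314
Optimal location: km 35.

x = 35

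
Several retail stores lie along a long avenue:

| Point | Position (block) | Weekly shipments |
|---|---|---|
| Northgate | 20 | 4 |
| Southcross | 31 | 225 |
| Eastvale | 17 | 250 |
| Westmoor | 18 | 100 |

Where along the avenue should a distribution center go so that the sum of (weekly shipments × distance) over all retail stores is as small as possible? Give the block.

For a sum of weighted absolute distances on a line, the optimum is the weighted median (not the mean). Total weight W = 579; half-weight = 289.5.
Sort by position and accumulate weight:
  block 17 (Eastvale, w=250) → cum 250
  block 18 (Westmoor, w=100) → cum 350  ≥ 289.5 → median here
  block 20 (Northgate, w=4) → cum 354
  block 31 (Southcross, w=225) → cum 579
Optimal location: block 18.

x = 18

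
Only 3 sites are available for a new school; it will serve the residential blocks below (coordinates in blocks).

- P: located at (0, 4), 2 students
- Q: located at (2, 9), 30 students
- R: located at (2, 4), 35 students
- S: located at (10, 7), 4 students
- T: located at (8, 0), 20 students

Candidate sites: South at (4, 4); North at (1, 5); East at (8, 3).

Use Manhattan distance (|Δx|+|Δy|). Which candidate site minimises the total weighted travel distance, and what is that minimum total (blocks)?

Total weighted distance at each candidate:
  South (4, 4): total = 484
  North (1, 5): total = 508
  East (8, 3): total = 707
Minimum is at South with total 484 blocks.

South, total 484 blocks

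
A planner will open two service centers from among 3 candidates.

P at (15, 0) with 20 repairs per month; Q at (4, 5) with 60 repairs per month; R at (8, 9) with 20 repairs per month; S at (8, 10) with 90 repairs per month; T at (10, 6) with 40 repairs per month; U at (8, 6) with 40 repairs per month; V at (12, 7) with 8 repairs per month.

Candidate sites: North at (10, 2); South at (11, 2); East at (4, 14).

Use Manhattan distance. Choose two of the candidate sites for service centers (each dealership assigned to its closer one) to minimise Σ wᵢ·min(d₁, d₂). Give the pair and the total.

Evaluate every pair (each demand assigned to the nearer of the two):
  {North, East}: total = 2036
  {South, East}: total = 2088
  {North, South}: total = 2188
Best pair: {North, East} with total 2036.

{North, East}, total 2036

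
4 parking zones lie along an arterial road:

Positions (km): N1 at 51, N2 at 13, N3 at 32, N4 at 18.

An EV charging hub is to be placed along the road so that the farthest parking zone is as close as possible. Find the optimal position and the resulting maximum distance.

The 1-center on a line is the midpoint of the two extreme points: leftmost at 13, rightmost at 51.
Optimal location = (13 + 51)/2 = 32; maximum distance = (51 − 13)/2 = 19.

location 32, max distance 19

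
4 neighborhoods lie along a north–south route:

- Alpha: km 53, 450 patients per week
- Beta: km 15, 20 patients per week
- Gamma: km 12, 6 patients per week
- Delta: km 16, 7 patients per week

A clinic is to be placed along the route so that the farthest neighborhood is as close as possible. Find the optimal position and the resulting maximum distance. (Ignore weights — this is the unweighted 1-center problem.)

location 32.5, max distance 20.5

The 1-center on a line is the midpoint of the two extreme points: leftmost at 12, rightmost at 53.
Optimal location = (12 + 53)/2 = 32.5; maximum distance = (53 − 12)/2 = 20.5.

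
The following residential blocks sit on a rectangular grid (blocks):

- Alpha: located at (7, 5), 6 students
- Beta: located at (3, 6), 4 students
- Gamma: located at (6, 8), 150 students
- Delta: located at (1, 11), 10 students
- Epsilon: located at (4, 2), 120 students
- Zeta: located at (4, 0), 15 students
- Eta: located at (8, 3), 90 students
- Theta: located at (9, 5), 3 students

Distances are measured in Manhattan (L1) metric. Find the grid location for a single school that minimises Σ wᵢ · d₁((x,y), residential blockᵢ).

(6, 3)

Manhattan distance separates: Σwᵢ(|x−xᵢ|+|y−yᵢ|) = Σwᵢ|x−xᵢ| + Σwᵢ|y−yᵢ|, so x and y are optimised independently as 1-D weighted medians.
Total weight W = 398; half = 199.
x-coordinate, sorted with cumulative weight:
  x=1 (Delta, w=10) cum 10
  x=3 (Beta, w=4) cum 14
  x=4 (Epsilon, w=120) cum 134
  x=4 (Zeta, w=15) cum 149
  x=6 (Gamma, w=150) cum 299  ← median
  x=7 (Alpha, w=6) cum 305
  x=8 (Eta, w=90) cum 395
  x=9 (Theta, w=3) cum 398
⇒ x* = 6
y-coordinate, sorted with cumulative weight:
  y=0 (Zeta, w=15) cum 15
  y=2 (Epsilon, w=120) cum 135
  y=3 (Eta, w=90) cum 225  ← median
  y=5 (Alpha, w=6) cum 231
  y=5 (Theta, w=3) cum 234
  y=6 (Beta, w=4) cum 238
  y=8 (Gamma, w=150) cum 388
  y=11 (Delta, w=10) cum 398
⇒ y* = 3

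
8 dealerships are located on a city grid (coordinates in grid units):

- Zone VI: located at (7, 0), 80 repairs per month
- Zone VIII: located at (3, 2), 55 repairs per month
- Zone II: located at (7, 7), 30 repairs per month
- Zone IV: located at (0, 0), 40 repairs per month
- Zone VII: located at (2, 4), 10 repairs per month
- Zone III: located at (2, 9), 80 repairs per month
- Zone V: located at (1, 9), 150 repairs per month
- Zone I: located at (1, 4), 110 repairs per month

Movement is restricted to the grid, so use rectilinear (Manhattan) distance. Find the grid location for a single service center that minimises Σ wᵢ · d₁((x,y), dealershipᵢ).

(1, 4)

Manhattan distance separates: Σwᵢ(|x−xᵢ|+|y−yᵢ|) = Σwᵢ|x−xᵢ| + Σwᵢ|y−yᵢ|, so x and y are optimised independently as 1-D weighted medians.
Total weight W = 555; half = 277.5.
x-coordinate, sorted with cumulative weight:
  x=0 (Zone IV, w=40) cum 40
  x=1 (Zone V, w=150) cum 190
  x=1 (Zone I, w=110) cum 300  ← median
  x=2 (Zone VII, w=10) cum 310
  x=2 (Zone III, w=80) cum 390
  x=3 (Zone VIII, w=55) cum 445
  x=7 (Zone VI, w=80) cum 525
  x=7 (Zone II, w=30) cum 555
⇒ x* = 1
y-coordinate, sorted with cumulative weight:
  y=0 (Zone VI, w=80) cum 80
  y=0 (Zone IV, w=40) cum 120
  y=2 (Zone VIII, w=55) cum 175
  y=4 (Zone VII, w=10) cum 185
  y=4 (Zone I, w=110) cum 295  ← median
  y=7 (Zone II, w=30) cum 325
  y=9 (Zone III, w=80) cum 405
  y=9 (Zone V, w=150) cum 555
⇒ y* = 4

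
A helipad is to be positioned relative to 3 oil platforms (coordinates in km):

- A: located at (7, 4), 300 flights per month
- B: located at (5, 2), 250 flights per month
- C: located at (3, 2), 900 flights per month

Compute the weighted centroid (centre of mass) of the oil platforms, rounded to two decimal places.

The minimiser of Σwᵢ‖p−pᵢ‖² is the weighted centroid p* = (Σwᵢpᵢ)/(Σwᵢ).
Σwᵢ = 1450.
Σwᵢxᵢ = 300·7 + 250·5 + 900·3 = 6050.
Σwᵢyᵢ = 300·4 + 250·2 + 900·2 = 3500.
x* = 6050/1450 = 4.17, y* = 3500/1450 = 2.41.

(4.17, 2.41)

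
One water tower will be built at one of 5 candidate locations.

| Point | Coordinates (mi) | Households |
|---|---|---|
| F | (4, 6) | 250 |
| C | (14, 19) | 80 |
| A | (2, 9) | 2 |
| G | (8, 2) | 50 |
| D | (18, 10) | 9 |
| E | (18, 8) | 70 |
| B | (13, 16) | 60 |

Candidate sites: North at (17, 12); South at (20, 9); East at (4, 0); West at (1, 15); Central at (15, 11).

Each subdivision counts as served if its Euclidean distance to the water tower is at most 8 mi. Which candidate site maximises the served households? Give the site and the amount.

Coverage radius r = 8 mi; a point is covered iff (Δx)²+(Δy)² ≤ 8² = 64.
  North (17, 12): covers {C, D, E, B} → 219
  South (20, 9): covers {D, E} → 79
  East (4, 0): covers {F, G} → 300
  West (1, 15): covers {A} → 2
  Central (15, 11): covers {D, E, B} → 139
Maximum coverage at East: 300 households.

East, covering 300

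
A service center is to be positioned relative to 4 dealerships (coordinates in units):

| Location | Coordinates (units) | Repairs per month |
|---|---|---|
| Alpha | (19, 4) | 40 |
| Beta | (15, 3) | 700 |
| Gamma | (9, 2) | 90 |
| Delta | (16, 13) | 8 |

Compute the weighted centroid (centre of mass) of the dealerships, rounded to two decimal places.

(14.56, 3.04)

The minimiser of Σwᵢ‖p−pᵢ‖² is the weighted centroid p* = (Σwᵢpᵢ)/(Σwᵢ).
Σwᵢ = 838.
Σwᵢxᵢ = 40·19 + 700·15 + 90·9 + 8·16 = 12198.
Σwᵢyᵢ = 40·4 + 700·3 + 90·2 + 8·13 = 2544.
x* = 12198/838 = 14.56, y* = 2544/838 = 3.04.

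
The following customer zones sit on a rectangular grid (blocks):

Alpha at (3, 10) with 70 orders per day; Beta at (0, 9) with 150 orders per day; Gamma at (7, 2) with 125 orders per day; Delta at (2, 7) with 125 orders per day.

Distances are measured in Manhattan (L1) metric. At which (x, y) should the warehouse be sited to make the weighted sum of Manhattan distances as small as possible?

(2, 7)

Manhattan distance separates: Σwᵢ(|x−xᵢ|+|y−yᵢ|) = Σwᵢ|x−xᵢ| + Σwᵢ|y−yᵢ|, so x and y are optimised independently as 1-D weighted medians.
Total weight W = 470; half = 235.
x-coordinate, sorted with cumulative weight:
  x=0 (Beta, w=150) cum 150
  x=2 (Delta, w=125) cum 275  ← median
  x=3 (Alpha, w=70) cum 345
  x=7 (Gamma, w=125) cum 470
⇒ x* = 2
y-coordinate, sorted with cumulative weight:
  y=2 (Gamma, w=125) cum 125
  y=7 (Delta, w=125) cum 250  ← median
  y=9 (Beta, w=150) cum 400
  y=10 (Alpha, w=70) cum 470
⇒ y* = 7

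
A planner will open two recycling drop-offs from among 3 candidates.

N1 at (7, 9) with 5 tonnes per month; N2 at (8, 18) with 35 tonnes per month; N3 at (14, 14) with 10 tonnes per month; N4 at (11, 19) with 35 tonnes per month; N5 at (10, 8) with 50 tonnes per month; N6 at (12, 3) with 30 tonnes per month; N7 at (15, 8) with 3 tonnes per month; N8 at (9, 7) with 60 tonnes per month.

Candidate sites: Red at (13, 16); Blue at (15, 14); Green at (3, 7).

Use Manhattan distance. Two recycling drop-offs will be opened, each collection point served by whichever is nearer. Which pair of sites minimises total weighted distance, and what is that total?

Evaluate every pair (each demand assigned to the nearer of the two):
  {Red, Green}: total = 1660
  {Blue, Green}: total = 1908
  {Red, Blue}: total = 2263
Best pair: {Red, Green} with total 1660.

{Red, Green}, total 1660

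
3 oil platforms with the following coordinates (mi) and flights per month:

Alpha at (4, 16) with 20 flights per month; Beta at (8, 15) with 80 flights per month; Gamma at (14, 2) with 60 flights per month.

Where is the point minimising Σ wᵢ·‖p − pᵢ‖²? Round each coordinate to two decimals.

(9.75, 10.25)

The minimiser of Σwᵢ‖p−pᵢ‖² is the weighted centroid p* = (Σwᵢpᵢ)/(Σwᵢ).
Σwᵢ = 160.
Σwᵢxᵢ = 20·4 + 80·8 + 60·14 = 1560.
Σwᵢyᵢ = 20·16 + 80·15 + 60·2 = 1640.
x* = 1560/160 = 9.75, y* = 1640/160 = 10.25.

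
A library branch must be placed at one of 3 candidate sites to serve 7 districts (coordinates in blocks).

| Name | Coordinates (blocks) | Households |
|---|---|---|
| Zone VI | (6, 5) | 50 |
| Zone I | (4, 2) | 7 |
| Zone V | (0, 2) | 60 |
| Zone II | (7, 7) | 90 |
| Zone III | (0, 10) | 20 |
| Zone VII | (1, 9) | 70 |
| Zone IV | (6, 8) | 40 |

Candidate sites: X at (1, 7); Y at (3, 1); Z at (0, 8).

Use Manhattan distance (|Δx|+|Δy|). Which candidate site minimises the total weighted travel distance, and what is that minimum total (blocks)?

X, total 1766 blocks

Total weighted distance at each candidate:
  X (1, 7): total = 1766
  Y (3, 1): total = 2844
  Z (0, 8): total = 2020
Minimum is at X with total 1766 blocks.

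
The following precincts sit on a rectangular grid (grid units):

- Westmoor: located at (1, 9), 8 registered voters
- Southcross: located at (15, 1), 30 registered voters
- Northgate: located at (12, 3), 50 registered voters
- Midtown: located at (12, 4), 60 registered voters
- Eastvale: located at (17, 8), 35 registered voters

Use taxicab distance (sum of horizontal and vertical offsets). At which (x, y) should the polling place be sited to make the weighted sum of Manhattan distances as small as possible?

Manhattan distance separates: Σwᵢ(|x−xᵢ|+|y−yᵢ|) = Σwᵢ|x−xᵢ| + Σwᵢ|y−yᵢ|, so x and y are optimised independently as 1-D weighted medians.
Total weight W = 183; half = 91.5.
x-coordinate, sorted with cumulative weight:
  x=1 (Westmoor, w=8) cum 8
  x=12 (Northgate, w=50) cum 58
  x=12 (Midtown, w=60) cum 118  ← median
  x=15 (Southcross, w=30) cum 148
  x=17 (Eastvale, w=35) cum 183
⇒ x* = 12
y-coordinate, sorted with cumulative weight:
  y=1 (Southcross, w=30) cum 30
  y=3 (Northgate, w=50) cum 80
  y=4 (Midtown, w=60) cum 140  ← median
  y=8 (Eastvale, w=35) cum 175
  y=9 (Westmoor, w=8) cum 183
⇒ y* = 4

(12, 4)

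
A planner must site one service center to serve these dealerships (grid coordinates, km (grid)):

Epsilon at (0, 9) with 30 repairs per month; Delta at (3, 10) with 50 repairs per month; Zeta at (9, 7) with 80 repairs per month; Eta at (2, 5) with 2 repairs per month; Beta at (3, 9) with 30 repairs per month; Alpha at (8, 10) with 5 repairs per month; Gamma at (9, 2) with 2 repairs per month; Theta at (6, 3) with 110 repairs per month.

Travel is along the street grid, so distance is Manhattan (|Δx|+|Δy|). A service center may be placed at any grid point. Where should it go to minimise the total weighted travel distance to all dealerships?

Manhattan distance separates: Σwᵢ(|x−xᵢ|+|y−yᵢ|) = Σwᵢ|x−xᵢ| + Σwᵢ|y−yᵢ|, so x and y are optimised independently as 1-D weighted medians.
Total weight W = 309; half = 154.5.
x-coordinate, sorted with cumulative weight:
  x=0 (Epsilon, w=30) cum 30
  x=2 (Eta, w=2) cum 32
  x=3 (Delta, w=50) cum 82
  x=3 (Beta, w=30) cum 112
  x=6 (Theta, w=110) cum 222  ← median
  x=8 (Alpha, w=5) cum 227
  x=9 (Zeta, w=80) cum 307
  x=9 (Gamma, w=2) cum 309
⇒ x* = 6
y-coordinate, sorted with cumulative weight:
  y=2 (Gamma, w=2) cum 2
  y=3 (Theta, w=110) cum 112
  y=5 (Eta, w=2) cum 114
  y=7 (Zeta, w=80) cum 194  ← median
  y=9 (Epsilon, w=30) cum 224
  y=9 (Beta, w=30) cum 254
  y=10 (Delta, w=50) cum 304
  y=10 (Alpha, w=5) cum 309
⇒ y* = 7

(6, 7)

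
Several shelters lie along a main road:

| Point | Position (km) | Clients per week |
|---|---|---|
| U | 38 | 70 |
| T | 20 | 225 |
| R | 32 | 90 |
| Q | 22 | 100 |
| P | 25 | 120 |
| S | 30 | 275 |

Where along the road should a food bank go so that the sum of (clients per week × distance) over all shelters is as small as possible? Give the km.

For a sum of weighted absolute distances on a line, the optimum is the weighted median (not the mean). Total weight W = 880; half-weight = 440.
Sort by position and accumulate weight:
  km 20 (T, w=225) → cum 225
  km 22 (Q, w=100) → cum 325
  km 25 (P, w=120) → cum 445  ≥ 440 → median here
  km 30 (S, w=275) → cum 720
  km 32 (R, w=90) → cum 810
  km 38 (U, w=70) → cum 880
Optimal location: km 25.

x = 25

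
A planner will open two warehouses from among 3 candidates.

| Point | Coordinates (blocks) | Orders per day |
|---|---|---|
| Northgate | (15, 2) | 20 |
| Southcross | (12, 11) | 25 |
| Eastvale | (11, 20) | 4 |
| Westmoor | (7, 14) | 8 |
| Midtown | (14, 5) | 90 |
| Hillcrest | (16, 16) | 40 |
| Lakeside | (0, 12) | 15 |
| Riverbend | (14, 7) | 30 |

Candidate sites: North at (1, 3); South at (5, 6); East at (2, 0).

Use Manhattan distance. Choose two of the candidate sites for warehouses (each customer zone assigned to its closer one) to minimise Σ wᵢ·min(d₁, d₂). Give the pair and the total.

Evaluate every pair (each demand assigned to the nearer of the two):
  {North, South}: total = 2930
  {South, East}: total = 2945
  {North, East}: total = 4149
Best pair: {North, South} with total 2930.

{North, South}, total 2930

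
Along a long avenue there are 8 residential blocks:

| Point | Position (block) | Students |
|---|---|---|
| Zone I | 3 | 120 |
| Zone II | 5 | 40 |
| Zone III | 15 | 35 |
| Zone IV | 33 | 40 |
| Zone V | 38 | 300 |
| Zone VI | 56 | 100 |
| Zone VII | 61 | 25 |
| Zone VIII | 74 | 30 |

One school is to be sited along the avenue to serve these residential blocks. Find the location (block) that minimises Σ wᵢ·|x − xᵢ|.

For a sum of weighted absolute distances on a line, the optimum is the weighted median (not the mean). Total weight W = 690; half-weight = 345.
Sort by position and accumulate weight:
  block 3 (Zone I, w=120) → cum 120
  block 5 (Zone II, w=40) → cum 160
  block 15 (Zone III, w=35) → cum 195
  block 33 (Zone IV, w=40) → cum 235
  block 38 (Zone V, w=300) → cum 535  ≥ 345 → median here
  block 56 (Zone VI, w=100) → cum 635
  block 61 (Zone VII, w=25) → cum 660
  block 74 (Zone VIII, w=30) → cum 690
Optimal location: block 38.

x = 38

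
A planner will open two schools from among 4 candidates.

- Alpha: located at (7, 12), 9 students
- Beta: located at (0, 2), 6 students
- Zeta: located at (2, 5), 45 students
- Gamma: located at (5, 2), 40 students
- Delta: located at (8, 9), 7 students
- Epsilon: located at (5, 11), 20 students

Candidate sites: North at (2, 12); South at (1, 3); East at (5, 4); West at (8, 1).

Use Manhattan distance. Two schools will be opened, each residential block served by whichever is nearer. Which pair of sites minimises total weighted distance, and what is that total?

{North, East}, total 483

Evaluate every pair (each demand assigned to the nearer of the two):
  {North, East}: total = 483
  {South, East}: total = 513
  {North, South}: total = 535
  {East, West}: total = 588
  {North, West}: total = 710
  {South, West}: total = 711
Best pair: {North, East} with total 483.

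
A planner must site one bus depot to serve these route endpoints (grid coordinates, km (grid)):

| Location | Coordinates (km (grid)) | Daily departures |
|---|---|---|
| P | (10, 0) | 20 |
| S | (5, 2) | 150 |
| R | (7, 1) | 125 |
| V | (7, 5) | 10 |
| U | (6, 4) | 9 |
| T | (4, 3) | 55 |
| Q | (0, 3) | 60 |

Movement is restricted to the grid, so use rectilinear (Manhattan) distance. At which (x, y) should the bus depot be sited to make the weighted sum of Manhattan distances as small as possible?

Manhattan distance separates: Σwᵢ(|x−xᵢ|+|y−yᵢ|) = Σwᵢ|x−xᵢ| + Σwᵢ|y−yᵢ|, so x and y are optimised independently as 1-D weighted medians.
Total weight W = 429; half = 214.5.
x-coordinate, sorted with cumulative weight:
  x=0 (Q, w=60) cum 60
  x=4 (T, w=55) cum 115
  x=5 (S, w=150) cum 265  ← median
  x=6 (U, w=9) cum 274
  x=7 (R, w=125) cum 399
  x=7 (V, w=10) cum 409
  x=10 (P, w=20) cum 429
⇒ x* = 5
y-coordinate, sorted with cumulative weight:
  y=0 (P, w=20) cum 20
  y=1 (R, w=125) cum 145
  y=2 (S, w=150) cum 295  ← median
  y=3 (T, w=55) cum 350
  y=3 (Q, w=60) cum 410
  y=4 (U, w=9) cum 419
  y=5 (V, w=10) cum 429
⇒ y* = 2

(5, 2)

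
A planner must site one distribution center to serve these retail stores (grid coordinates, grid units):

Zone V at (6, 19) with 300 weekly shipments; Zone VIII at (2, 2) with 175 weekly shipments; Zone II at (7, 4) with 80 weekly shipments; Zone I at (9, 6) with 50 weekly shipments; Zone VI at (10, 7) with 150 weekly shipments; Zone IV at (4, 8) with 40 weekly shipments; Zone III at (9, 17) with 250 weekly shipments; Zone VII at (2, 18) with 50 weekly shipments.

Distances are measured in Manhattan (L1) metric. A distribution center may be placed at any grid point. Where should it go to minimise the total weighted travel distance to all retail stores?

Manhattan distance separates: Σwᵢ(|x−xᵢ|+|y−yᵢ|) = Σwᵢ|x−xᵢ| + Σwᵢ|y−yᵢ|, so x and y are optimised independently as 1-D weighted medians.
Total weight W = 1095; half = 547.5.
x-coordinate, sorted with cumulative weight:
  x=2 (Zone VIII, w=175) cum 175
  x=2 (Zone VII, w=50) cum 225
  x=4 (Zone IV, w=40) cum 265
  x=6 (Zone V, w=300) cum 565  ← median
  x=7 (Zone II, w=80) cum 645
  x=9 (Zone I, w=50) cum 695
  x=9 (Zone III, w=250) cum 945
  x=10 (Zone VI, w=150) cum 1095
⇒ x* = 6
y-coordinate, sorted with cumulative weight:
  y=2 (Zone VIII, w=175) cum 175
  y=4 (Zone II, w=80) cum 255
  y=6 (Zone I, w=50) cum 305
  y=7 (Zone VI, w=150) cum 455
  y=8 (Zone IV, w=40) cum 495
  y=17 (Zone III, w=250) cum 745  ← median
  y=18 (Zone VII, w=50) cum 795
  y=19 (Zone V, w=300) cum 1095
⇒ y* = 17

(6, 17)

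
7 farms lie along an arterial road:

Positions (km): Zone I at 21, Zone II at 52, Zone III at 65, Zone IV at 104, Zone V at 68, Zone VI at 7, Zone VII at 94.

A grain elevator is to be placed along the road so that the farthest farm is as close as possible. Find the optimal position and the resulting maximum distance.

location 55.5, max distance 48.5

The 1-center on a line is the midpoint of the two extreme points: leftmost at 7, rightmost at 104.
Optimal location = (7 + 104)/2 = 55.5; maximum distance = (104 − 7)/2 = 48.5.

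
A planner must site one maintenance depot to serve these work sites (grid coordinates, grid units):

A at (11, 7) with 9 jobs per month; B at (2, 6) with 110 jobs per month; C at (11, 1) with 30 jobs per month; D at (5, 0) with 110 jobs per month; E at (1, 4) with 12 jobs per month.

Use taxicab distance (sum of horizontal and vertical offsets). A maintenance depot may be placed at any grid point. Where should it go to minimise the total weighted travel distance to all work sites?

(5, 1)

Manhattan distance separates: Σwᵢ(|x−xᵢ|+|y−yᵢ|) = Σwᵢ|x−xᵢ| + Σwᵢ|y−yᵢ|, so x and y are optimised independently as 1-D weighted medians.
Total weight W = 271; half = 135.5.
x-coordinate, sorted with cumulative weight:
  x=1 (E, w=12) cum 12
  x=2 (B, w=110) cum 122
  x=5 (D, w=110) cum 232  ← median
  x=11 (A, w=9) cum 241
  x=11 (C, w=30) cum 271
⇒ x* = 5
y-coordinate, sorted with cumulative weight:
  y=0 (D, w=110) cum 110
  y=1 (C, w=30) cum 140  ← median
  y=4 (E, w=12) cum 152
  y=6 (B, w=110) cum 262
  y=7 (A, w=9) cum 271
⇒ y* = 1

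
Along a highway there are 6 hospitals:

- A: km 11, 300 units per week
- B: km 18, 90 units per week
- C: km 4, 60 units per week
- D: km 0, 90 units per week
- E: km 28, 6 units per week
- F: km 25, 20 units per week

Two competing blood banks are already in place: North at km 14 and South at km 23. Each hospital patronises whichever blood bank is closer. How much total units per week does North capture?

540

The indifferent point is the midpoint (14+23)/2 = 18.5; hospitals left of it (closer to North at 14) go to North, those right go to South.
  D at 0 (w=90) → North
  C at 4 (w=60) → North
  A at 11 (w=300) → North
  B at 18 (w=90) → North
  F at 25 (w=20) → South
  E at 28 (w=6) → South
North captures 540; South captures 26.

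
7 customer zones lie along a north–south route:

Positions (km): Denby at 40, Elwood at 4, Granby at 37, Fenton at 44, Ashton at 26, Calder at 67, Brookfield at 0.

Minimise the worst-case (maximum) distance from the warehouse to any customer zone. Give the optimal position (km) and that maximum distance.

location 33.5, max distance 33.5

The 1-center on a line is the midpoint of the two extreme points: leftmost at 0, rightmost at 67.
Optimal location = (0 + 67)/2 = 33.5; maximum distance = (67 − 0)/2 = 33.5.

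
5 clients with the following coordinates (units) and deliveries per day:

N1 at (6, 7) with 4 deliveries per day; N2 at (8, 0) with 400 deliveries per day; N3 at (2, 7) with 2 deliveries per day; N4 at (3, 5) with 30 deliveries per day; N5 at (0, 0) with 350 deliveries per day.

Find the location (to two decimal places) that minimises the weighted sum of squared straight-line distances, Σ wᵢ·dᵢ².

The minimiser of Σwᵢ‖p−pᵢ‖² is the weighted centroid p* = (Σwᵢpᵢ)/(Σwᵢ).
Σwᵢ = 786.
Σwᵢxᵢ = 4·6 + 400·8 + 2·2 + 30·3 + 350·0 = 3318.
Σwᵢyᵢ = 4·7 + 400·0 + 2·7 + 30·5 + 350·0 = 192.
x* = 3318/786 = 4.22, y* = 192/786 = 0.24.

(4.22, 0.24)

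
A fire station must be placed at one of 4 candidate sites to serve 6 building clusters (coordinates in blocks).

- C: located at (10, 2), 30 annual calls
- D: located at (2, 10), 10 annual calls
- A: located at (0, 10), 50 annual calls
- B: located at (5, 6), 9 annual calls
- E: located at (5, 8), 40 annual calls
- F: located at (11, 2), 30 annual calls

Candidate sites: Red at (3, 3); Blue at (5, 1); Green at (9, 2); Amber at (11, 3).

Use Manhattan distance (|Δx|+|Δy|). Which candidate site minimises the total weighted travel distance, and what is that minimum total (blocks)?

Total weighted distance at each candidate:
  Red (3, 3): total = 1415
  Blue (5, 1): total = 1535
  Green (9, 2): total = 1562
  Amber (11, 3): total = 1671
Minimum is at Red with total 1415 blocks.

Red, total 1415 blocks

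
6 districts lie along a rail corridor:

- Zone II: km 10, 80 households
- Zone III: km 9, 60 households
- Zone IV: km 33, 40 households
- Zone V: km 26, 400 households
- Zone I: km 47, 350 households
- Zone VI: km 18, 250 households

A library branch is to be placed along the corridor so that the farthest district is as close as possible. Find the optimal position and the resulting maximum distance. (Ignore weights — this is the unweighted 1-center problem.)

location 28, max distance 19

The 1-center on a line is the midpoint of the two extreme points: leftmost at 9, rightmost at 47.
Optimal location = (9 + 47)/2 = 28; maximum distance = (47 − 9)/2 = 19.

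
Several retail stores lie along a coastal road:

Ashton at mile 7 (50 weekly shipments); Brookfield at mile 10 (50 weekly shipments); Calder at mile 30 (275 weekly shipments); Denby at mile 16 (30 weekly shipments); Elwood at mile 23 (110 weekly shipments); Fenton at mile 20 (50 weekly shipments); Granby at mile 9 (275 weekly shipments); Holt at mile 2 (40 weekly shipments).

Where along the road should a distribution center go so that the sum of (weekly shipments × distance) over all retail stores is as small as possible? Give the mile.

x = 16

For a sum of weighted absolute distances on a line, the optimum is the weighted median (not the mean). Total weight W = 880; half-weight = 440.
Sort by position and accumulate weight:
  mile 2 (Holt, w=40) → cum 40
  mile 7 (Ashton, w=50) → cum 90
  mile 9 (Granby, w=275) → cum 365
  mile 10 (Brookfield, w=50) → cum 415
  mile 16 (Denby, w=30) → cum 445  ≥ 440 → median here
  mile 20 (Fenton, w=50) → cum 495
  mile 23 (Elwood, w=110) → cum 605
  mile 30 (Calder, w=275) → cum 880
Optimal location: mile 16.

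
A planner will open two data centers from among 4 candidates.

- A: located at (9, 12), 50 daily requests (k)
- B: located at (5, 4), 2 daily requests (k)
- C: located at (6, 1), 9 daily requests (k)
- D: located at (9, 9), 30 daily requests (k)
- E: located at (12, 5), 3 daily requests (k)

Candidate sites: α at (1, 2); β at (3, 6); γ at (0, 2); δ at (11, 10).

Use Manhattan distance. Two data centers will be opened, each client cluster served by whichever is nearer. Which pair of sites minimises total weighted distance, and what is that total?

{α, δ}, total 374

Evaluate every pair (each demand assigned to the nearer of the two):
  {α, δ}: total = 374
  {γ, δ}: total = 385
  {β, δ}: total = 388
  {α, β}: total = 962
  {β, γ}: total = 971
  {α, γ}: total = 1458
Best pair: {α, δ} with total 374.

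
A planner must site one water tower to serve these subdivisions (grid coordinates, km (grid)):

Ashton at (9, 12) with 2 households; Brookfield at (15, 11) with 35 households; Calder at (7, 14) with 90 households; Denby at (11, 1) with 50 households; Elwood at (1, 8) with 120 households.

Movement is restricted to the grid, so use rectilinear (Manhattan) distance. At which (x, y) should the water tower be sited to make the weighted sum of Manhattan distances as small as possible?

Manhattan distance separates: Σwᵢ(|x−xᵢ|+|y−yᵢ|) = Σwᵢ|x−xᵢ| + Σwᵢ|y−yᵢ|, so x and y are optimised independently as 1-D weighted medians.
Total weight W = 297; half = 148.5.
x-coordinate, sorted with cumulative weight:
  x=1 (Elwood, w=120) cum 120
  x=7 (Calder, w=90) cum 210  ← median
  x=9 (Ashton, w=2) cum 212
  x=11 (Denby, w=50) cum 262
  x=15 (Brookfield, w=35) cum 297
⇒ x* = 7
y-coordinate, sorted with cumulative weight:
  y=1 (Denby, w=50) cum 50
  y=8 (Elwood, w=120) cum 170  ← median
  y=11 (Brookfield, w=35) cum 205
  y=12 (Ashton, w=2) cum 207
  y=14 (Calder, w=90) cum 297
⇒ y* = 8

(7, 8)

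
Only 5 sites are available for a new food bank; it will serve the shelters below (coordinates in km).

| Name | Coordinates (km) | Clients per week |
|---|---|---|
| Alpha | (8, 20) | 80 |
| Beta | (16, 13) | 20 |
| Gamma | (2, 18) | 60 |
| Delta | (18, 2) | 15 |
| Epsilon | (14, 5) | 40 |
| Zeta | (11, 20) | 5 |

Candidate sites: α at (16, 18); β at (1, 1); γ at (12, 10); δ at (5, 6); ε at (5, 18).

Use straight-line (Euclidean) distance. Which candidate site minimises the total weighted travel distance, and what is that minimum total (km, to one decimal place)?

Total weighted distance at each candidate:
  α (16, 18): total = 2394.6
  β (1, 1): total = 3932.7
  γ (12, 10): total = 2145.7
  δ (5, 6): total = 2790.7
  ε (5, 18): total = 1683.4
Minimum is at ε with total 1683.4 km.

ε, total 1683.4 km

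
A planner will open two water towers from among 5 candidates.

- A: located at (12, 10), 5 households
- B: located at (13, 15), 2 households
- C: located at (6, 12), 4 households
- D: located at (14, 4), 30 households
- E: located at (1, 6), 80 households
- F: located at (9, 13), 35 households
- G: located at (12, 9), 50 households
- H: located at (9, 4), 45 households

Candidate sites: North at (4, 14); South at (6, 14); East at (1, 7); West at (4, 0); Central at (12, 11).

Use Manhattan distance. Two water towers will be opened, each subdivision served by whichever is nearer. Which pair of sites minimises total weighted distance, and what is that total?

{East, Central}, total 1118

Evaluate every pair (each demand assigned to the nearer of the two):
  {East, Central}: total = 1118
  {West, Central}: total = 1713
  {South, East}: total = 1819
  {North, Central}: total = 1906
  {North, East}: total = 2011
  {South, Central}: total = 2023
  {East, West}: total = 2195
  {South, West}: total = 2309
  {North, West}: total = 2501
  {North, South}: total = 2769
Best pair: {East, Central} with total 1118.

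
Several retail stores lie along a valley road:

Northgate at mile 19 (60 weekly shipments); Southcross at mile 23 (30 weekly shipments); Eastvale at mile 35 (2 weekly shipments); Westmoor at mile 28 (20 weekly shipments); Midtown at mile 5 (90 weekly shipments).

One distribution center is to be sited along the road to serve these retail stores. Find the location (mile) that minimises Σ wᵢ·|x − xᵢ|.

For a sum of weighted absolute distances on a line, the optimum is the weighted median (not the mean). Total weight W = 202; half-weight = 101.
Sort by position and accumulate weight:
  mile 5 (Midtown, w=90) → cum 90
  mile 19 (Northgate, w=60) → cum 150  ≥ 101 → median here
  mile 23 (Southcross, w=30) → cum 180
  mile 28 (Westmoor, w=20) → cum 200
  mile 35 (Eastvale, w=2) → cum 202
Optimal location: mile 19.

x = 19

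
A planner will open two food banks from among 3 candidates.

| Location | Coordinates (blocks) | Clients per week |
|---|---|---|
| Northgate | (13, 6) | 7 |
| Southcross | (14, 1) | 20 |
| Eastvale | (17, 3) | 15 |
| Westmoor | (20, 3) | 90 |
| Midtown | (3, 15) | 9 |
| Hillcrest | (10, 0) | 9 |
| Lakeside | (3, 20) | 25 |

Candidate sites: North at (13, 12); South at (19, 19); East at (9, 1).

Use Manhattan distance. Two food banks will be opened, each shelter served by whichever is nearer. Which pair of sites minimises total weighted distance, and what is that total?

Evaluate every pair (each demand assigned to the nearer of the two):
  {North, East}: total = 2047
  {South, East}: total = 2106
  {North, South}: total = 2594
Best pair: {North, East} with total 2047.

{North, East}, total 2047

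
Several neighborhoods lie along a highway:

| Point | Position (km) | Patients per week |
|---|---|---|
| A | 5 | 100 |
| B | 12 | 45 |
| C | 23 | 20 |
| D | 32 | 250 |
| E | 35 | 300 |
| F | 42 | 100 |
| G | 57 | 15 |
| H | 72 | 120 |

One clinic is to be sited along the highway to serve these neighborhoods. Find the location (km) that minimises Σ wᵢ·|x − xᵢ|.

For a sum of weighted absolute distances on a line, the optimum is the weighted median (not the mean). Total weight W = 950; half-weight = 475.
Sort by position and accumulate weight:
  km 5 (A, w=100) → cum 100
  km 12 (B, w=45) → cum 145
  km 23 (C, w=20) → cum 165
  km 32 (D, w=250) → cum 415
  km 35 (E, w=300) → cum 715  ≥ 475 → median here
  km 42 (F, w=100) → cum 815
  km 57 (G, w=15) → cum 830
  km 72 (H, w=120) → cum 950
Optimal location: km 35.

x = 35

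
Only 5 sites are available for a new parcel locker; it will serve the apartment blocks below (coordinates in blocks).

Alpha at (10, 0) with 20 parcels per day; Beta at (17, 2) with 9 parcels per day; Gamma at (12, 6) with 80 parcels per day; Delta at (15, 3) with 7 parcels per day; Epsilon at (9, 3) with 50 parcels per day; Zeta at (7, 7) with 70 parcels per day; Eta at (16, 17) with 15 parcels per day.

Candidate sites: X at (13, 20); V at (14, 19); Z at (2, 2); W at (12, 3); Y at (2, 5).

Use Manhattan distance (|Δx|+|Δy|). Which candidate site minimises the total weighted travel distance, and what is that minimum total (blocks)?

Total weighted distance at each candidate:
  X (13, 20): total = 4461
  V (14, 19): total = 4399
  Z (2, 2): total = 3088
  W (12, 3): total = 1465
  Y (2, 5): total = 2737
Minimum is at W with total 1465 blocks.

W, total 1465 blocks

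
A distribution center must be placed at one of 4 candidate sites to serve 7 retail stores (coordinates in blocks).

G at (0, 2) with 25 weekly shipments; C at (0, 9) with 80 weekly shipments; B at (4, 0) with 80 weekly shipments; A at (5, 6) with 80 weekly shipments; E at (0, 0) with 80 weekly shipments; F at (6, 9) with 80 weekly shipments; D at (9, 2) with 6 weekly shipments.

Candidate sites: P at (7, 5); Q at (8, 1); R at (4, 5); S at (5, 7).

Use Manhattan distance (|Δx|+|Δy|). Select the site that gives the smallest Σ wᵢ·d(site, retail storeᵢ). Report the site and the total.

R, total 2623 blocks

Total weighted distance at each candidate:
  P (7, 5): total = 3400
  Q (8, 1): total = 4077
  R (4, 5): total = 2623
  S (5, 7): total = 2784
Minimum is at R with total 2623 blocks.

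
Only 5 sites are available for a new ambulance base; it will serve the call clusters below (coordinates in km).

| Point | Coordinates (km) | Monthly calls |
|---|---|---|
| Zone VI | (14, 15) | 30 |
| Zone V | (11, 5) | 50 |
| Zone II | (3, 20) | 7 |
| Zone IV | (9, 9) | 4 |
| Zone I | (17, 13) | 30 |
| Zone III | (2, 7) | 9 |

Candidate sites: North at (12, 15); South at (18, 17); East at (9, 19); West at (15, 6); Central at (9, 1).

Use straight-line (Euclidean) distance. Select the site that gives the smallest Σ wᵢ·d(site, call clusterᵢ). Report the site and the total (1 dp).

Total weighted distance at each candidate:
  North (12, 15): total = 938.2
  South (18, 17): total = 1277.5
  East (9, 19): total = 1406.8
  West (15, 6): total = 969.5
  Central (9, 1): total = 1356.7
Minimum is at North with total 938.2 km.

North, total 938.2 km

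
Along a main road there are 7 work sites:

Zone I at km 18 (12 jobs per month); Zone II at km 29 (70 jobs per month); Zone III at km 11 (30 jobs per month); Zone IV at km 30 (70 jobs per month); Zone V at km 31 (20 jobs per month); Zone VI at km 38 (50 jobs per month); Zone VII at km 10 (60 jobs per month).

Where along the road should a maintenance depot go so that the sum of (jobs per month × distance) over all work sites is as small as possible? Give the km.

x = 29

For a sum of weighted absolute distances on a line, the optimum is the weighted median (not the mean). Total weight W = 312; half-weight = 156.
Sort by position and accumulate weight:
  km 10 (Zone VII, w=60) → cum 60
  km 11 (Zone III, w=30) → cum 90
  km 18 (Zone I, w=12) → cum 102
  km 29 (Zone II, w=70) → cum 172  ≥ 156 → median here
  km 30 (Zone IV, w=70) → cum 242
  km 31 (Zone V, w=20) → cum 262
  km 38 (Zone VI, w=50) → cum 312
Optimal location: km 29.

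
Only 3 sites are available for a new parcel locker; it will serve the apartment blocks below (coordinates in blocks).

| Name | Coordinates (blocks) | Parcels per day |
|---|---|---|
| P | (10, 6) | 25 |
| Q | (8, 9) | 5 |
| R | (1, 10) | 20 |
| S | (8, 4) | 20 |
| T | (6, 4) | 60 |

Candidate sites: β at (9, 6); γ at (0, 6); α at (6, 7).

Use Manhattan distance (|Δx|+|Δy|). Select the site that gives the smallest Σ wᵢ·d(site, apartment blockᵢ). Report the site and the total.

α, total 585 blocks

Total weighted distance at each candidate:
  β (9, 6): total = 645
  γ (0, 6): total = 1085
  α (6, 7): total = 585
Minimum is at α with total 585 blocks.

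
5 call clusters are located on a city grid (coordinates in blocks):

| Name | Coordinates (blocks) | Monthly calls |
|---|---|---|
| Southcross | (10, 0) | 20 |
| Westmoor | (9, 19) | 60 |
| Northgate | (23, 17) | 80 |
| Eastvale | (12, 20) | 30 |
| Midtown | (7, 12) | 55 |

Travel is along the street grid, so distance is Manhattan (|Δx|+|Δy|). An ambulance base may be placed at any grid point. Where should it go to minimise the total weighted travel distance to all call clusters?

(10, 17)

Manhattan distance separates: Σwᵢ(|x−xᵢ|+|y−yᵢ|) = Σwᵢ|x−xᵢ| + Σwᵢ|y−yᵢ|, so x and y are optimised independently as 1-D weighted medians.
Total weight W = 245; half = 122.5.
x-coordinate, sorted with cumulative weight:
  x=7 (Midtown, w=55) cum 55
  x=9 (Westmoor, w=60) cum 115
  x=10 (Southcross, w=20) cum 135  ← median
  x=12 (Eastvale, w=30) cum 165
  x=23 (Northgate, w=80) cum 245
⇒ x* = 10
y-coordinate, sorted with cumulative weight:
  y=0 (Southcross, w=20) cum 20
  y=12 (Midtown, w=55) cum 75
  y=17 (Northgate, w=80) cum 155  ← median
  y=19 (Westmoor, w=60) cum 215
  y=20 (Eastvale, w=30) cum 245
⇒ y* = 17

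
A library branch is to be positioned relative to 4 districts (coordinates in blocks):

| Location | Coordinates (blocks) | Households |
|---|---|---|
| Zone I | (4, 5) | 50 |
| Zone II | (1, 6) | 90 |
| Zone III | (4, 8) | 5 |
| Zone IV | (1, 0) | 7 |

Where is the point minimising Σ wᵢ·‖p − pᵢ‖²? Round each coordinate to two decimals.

The minimiser of Σwᵢ‖p−pᵢ‖² is the weighted centroid p* = (Σwᵢpᵢ)/(Σwᵢ).
Σwᵢ = 152.
Σwᵢxᵢ = 50·4 + 90·1 + 5·4 + 7·1 = 317.
Σwᵢyᵢ = 50·5 + 90·6 + 5·8 + 7·0 = 830.
x* = 317/152 = 2.09, y* = 830/152 = 5.46.

(2.09, 5.46)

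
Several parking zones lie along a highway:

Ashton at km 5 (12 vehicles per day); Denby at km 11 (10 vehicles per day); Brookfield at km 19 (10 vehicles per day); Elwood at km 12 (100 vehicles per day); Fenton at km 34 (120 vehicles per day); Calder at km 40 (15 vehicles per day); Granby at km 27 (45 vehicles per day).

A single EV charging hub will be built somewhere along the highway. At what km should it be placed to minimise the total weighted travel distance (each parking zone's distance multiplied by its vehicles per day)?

x = 27

For a sum of weighted absolute distances on a line, the optimum is the weighted median (not the mean). Total weight W = 312; half-weight = 156.
Sort by position and accumulate weight:
  km 5 (Ashton, w=12) → cum 12
  km 11 (Denby, w=10) → cum 22
  km 12 (Elwood, w=100) → cum 122
  km 19 (Brookfield, w=10) → cum 132
  km 27 (Granby, w=45) → cum 177  ≥ 156 → median here
  km 34 (Fenton, w=120) → cum 297
  km 40 (Calder, w=15) → cum 312
Optimal location: km 27.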